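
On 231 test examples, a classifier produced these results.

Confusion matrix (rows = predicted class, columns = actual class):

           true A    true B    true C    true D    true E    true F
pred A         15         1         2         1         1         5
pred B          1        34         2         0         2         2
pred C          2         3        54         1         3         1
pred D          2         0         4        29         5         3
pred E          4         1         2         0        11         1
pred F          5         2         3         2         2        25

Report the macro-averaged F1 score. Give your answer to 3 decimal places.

Per-class F1 score (2·TP/(2·TP+FP+FN)):
  A: TP=15, FP=1+2+1+1+5=10, FN=1+2+2+4+5=14 → 30/54 = 0.5556
  B: TP=34, FP=1+2+0+2+2=7, FN=1+3+0+1+2=7 → 68/82 = 0.8293
  C: TP=54, FP=2+3+1+3+1=10, FN=2+2+4+2+3=13 → 108/131 = 0.8244
  D: TP=29, FP=2+0+4+5+3=14, FN=1+0+1+0+2=4 → 58/76 = 0.7632
  E: TP=11, FP=4+1+2+0+1=8, FN=1+2+3+5+2=13 → 22/43 = 0.5116
  F: TP=25, FP=5+2+3+2+2=14, FN=5+2+1+3+1=12 → 50/76 = 0.6579
Macro-F1 score = mean = (0.5556 + 0.8293 + 0.8244 + 0.7632 + 0.5116 + 0.6579) / 6 = 0.690

0.690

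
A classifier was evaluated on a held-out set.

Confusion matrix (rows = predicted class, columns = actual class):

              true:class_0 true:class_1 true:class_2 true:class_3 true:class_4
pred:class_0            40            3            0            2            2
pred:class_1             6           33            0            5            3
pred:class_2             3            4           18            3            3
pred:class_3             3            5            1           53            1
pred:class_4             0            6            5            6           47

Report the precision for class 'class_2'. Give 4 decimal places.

0.5806

Treat 'class_2' as positive and all other classes as negative.
precision = TP/(TP+FP).
class_2: TP=18, FP=3+4+3+3=13 → 18/31 = 0.58065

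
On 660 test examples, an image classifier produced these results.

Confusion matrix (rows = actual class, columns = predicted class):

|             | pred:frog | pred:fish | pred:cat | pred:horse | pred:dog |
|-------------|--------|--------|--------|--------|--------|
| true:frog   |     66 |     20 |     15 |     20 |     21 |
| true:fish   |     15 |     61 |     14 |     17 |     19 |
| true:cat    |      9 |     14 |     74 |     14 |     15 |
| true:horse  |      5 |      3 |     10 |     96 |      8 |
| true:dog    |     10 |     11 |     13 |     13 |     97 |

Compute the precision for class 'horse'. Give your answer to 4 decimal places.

0.6000

Take TP from the diagonal, FP from the rest of the 'horse' prediction marginal, FN from the rest of the 'horse' actual marginal.
precision = TP/(TP+FP).
horse: TP=96, FP=20+17+14+13=64 → 96/160 = 0.60000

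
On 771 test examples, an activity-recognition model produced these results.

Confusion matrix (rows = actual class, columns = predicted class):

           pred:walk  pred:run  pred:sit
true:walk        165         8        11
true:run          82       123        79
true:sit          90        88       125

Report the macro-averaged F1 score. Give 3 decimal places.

Per-class F1 score (2·TP/(2·TP+FP+FN)):
  walk: TP=165, FP=82+90=172, FN=8+11=19 → 330/521 = 0.6334
  run: TP=123, FP=8+88=96, FN=82+79=161 → 246/503 = 0.4891
  sit: TP=125, FP=11+79=90, FN=90+88=178 → 250/518 = 0.4826
Macro-F1 score = mean = (0.6334 + 0.4891 + 0.4826) / 3 = 0.535

0.535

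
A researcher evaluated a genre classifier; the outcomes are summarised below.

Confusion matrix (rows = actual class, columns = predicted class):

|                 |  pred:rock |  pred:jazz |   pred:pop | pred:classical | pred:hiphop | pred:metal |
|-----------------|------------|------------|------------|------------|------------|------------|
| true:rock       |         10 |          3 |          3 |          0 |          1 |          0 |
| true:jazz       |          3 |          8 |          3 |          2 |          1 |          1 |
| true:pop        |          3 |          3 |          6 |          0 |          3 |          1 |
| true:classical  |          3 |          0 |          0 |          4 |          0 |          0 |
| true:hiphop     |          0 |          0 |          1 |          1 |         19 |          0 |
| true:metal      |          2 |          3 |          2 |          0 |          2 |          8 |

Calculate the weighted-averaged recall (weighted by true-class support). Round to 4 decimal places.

0.5729

Per-class recall (TP/(TP+FN)):
  rock: TP=10, FN=3+3+0+1+0=7 → 10/17 = 0.58824
  jazz: TP=8, FN=3+3+2+1+1=10 → 8/18 = 0.44444
  pop: TP=6, FN=3+3+0+3+1=10 → 6/16 = 0.37500
  classical: TP=4, FN=3+0+0+0+0=3 → 4/7 = 0.57143
  hiphop: TP=19, FN=0+0+1+1+0=2 → 19/21 = 0.90476
  metal: TP=8, FN=2+3+2+0+2=9 → 8/17 = 0.47059
Weighted-recall = Σ (supportᵢ/N)·recallᵢ with N=96: (17/96)·0.58824 + (18/96)·0.44444 + (16/96)·0.37500 + (7/96)·0.57143 + (21/96)·0.90476 + (17/96)·0.47059 = 0.5729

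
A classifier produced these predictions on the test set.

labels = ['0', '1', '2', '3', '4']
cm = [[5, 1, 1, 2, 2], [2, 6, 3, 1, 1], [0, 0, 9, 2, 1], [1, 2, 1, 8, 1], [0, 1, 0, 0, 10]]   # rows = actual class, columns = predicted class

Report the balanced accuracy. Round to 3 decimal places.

0.638

Balanced accuracy = mean of per-class recall.
  0: recall = 5/11 = 0.4545
  1: recall = 6/13 = 0.4615
  2: recall = 9/12 = 0.7500
  3: recall = 8/13 = 0.6154
  4: recall = 10/11 = 0.9091
Mean = (0.4545 + 0.4615 + 0.7500 + 0.6154 + 0.9091) / 5 = 0.638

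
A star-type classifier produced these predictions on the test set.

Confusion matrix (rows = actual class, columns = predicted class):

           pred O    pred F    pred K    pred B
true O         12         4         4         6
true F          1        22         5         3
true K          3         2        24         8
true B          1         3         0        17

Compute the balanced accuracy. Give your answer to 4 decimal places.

0.6573

Balanced accuracy = mean of per-class recall.
  O: recall = 12/26 = 0.46154
  F: recall = 22/31 = 0.70968
  K: recall = 24/37 = 0.64865
  B: recall = 17/21 = 0.80952
Mean = (0.46154 + 0.70968 + 0.64865 + 0.80952) / 4 = 0.6573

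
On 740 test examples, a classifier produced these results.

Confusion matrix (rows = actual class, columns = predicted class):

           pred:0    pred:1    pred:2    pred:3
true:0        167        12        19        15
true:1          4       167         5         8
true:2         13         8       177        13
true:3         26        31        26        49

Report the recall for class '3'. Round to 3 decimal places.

Treat '3' as positive and all other classes as negative.
recall = TP/(TP+FN).
3: TP=49, FN=26+31+26=83 → 49/132 = 0.3712

0.371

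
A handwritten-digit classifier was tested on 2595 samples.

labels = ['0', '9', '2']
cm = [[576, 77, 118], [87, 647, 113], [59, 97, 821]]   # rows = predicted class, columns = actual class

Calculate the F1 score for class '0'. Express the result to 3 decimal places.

0.772

F1 score = 2·TP/(2·TP+FP+FN).
0: TP=576, FP=77+118=195, FN=87+59=146 → 1152/1493 = 0.7716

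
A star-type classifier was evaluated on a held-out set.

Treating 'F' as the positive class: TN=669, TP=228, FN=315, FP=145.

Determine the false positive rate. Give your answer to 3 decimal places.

FPR = FP/(FP+TN) = 145/(145+669) = 0.178

0.178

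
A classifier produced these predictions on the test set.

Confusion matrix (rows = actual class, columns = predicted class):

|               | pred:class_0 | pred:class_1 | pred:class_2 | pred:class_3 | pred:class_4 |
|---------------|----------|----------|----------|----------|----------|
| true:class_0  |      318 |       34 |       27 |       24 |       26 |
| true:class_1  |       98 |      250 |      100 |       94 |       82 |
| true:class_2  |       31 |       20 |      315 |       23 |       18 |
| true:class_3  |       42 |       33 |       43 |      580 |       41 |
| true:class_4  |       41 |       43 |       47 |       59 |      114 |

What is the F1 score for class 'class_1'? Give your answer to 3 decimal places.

One-vs-rest for 'class_1': TP = diagonal; FP = other classes predicted 'class_1'; FN = 'class_1' predicted as other.
F1 score = 2·TP/(2·TP+FP+FN).
class_1: TP=250, FP=34+20+33+43=130, FN=98+100+94+82=374 → 500/1004 = 0.4980

0.498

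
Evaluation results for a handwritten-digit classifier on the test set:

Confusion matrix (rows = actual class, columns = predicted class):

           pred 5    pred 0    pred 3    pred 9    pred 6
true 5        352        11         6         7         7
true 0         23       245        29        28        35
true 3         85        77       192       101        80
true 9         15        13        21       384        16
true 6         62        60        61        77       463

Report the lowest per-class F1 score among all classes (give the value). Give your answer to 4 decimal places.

Per-class F1 score (2·TP/(2·TP+FP+FN)):
  5: TP=352, FP=23+85+15+62=185, FN=11+6+7+7=31 → 704/920 = 0.76522
  0: TP=245, FP=11+77+13+60=161, FN=23+29+28+35=115 → 490/766 = 0.63969
  3: TP=192, FP=6+29+21+61=117, FN=85+77+101+80=343 → 384/844 = 0.45498
  9: TP=384, FP=7+28+101+77=213, FN=15+13+21+16=65 → 768/1046 = 0.73423
  6: TP=463, FP=7+35+80+16=138, FN=62+60+61+77=260 → 926/1324 = 0.69940
Lowest is class '3' with F1 score = 0.4550.

0.4550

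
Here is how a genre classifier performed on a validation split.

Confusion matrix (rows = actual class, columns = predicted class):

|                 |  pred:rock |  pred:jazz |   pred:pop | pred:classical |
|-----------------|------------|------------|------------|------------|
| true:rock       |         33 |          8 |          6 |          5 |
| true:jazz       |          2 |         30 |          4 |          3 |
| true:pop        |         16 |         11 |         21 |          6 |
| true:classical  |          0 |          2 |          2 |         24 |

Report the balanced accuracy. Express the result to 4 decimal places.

Balanced accuracy = mean of per-class recall.
  rock: recall = 33/52 = 0.63462
  jazz: recall = 30/39 = 0.76923
  pop: recall = 21/54 = 0.38889
  classical: recall = 24/28 = 0.85714
Mean = (0.63462 + 0.76923 + 0.38889 + 0.85714) / 4 = 0.6625

0.6625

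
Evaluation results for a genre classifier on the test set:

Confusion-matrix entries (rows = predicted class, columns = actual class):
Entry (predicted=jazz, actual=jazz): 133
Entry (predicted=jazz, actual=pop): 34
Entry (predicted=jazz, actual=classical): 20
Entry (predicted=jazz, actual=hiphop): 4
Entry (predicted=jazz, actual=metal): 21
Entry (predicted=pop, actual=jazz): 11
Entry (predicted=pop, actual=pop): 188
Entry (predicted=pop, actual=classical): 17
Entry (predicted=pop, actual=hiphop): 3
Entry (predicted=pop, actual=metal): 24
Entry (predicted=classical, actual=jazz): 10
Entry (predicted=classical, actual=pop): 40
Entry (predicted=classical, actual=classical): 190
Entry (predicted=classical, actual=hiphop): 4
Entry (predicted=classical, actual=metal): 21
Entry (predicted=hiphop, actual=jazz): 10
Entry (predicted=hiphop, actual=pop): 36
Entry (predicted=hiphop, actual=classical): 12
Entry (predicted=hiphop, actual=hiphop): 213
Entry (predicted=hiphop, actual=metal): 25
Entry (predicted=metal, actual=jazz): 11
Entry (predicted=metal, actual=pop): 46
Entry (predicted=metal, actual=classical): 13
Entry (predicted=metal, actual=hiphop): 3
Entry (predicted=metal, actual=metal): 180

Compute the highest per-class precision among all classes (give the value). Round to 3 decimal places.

Per-class precision (TP/(TP+FP)):
  jazz: TP=133, FP=34+20+4+21=79 → 133/212 = 0.6274
  pop: TP=188, FP=11+17+3+24=55 → 188/243 = 0.7737
  classical: TP=190, FP=10+40+4+21=75 → 190/265 = 0.7170
  hiphop: TP=213, FP=10+36+12+25=83 → 213/296 = 0.7196
  metal: TP=180, FP=11+46+13+3=73 → 180/253 = 0.7115
Highest is class 'pop' with precision = 0.774.

0.774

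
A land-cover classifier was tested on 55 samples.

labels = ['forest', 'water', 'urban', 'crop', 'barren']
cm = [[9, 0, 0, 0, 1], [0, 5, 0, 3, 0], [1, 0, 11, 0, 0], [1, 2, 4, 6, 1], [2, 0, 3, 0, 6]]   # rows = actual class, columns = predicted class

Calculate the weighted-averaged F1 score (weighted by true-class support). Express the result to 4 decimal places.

Per-class F1 score (2·TP/(2·TP+FP+FN)):
  forest: TP=9, FP=0+1+1+2=4, FN=0+0+0+1=1 → 18/23 = 0.78261
  water: TP=5, FP=0+0+2+0=2, FN=0+0+3+0=3 → 10/15 = 0.66667
  urban: TP=11, FP=0+0+4+3=7, FN=1+0+0+0=1 → 22/30 = 0.73333
  crop: TP=6, FP=0+3+0+0=3, FN=1+2+4+1=8 → 12/23 = 0.52174
  barren: TP=6, FP=1+0+0+1=2, FN=2+0+3+0=5 → 12/19 = 0.63158
Weighted-F1 score = Σ (supportᵢ/N)·F1 scoreᵢ with N=55: (10/55)·0.78261 + (8/55)·0.66667 + (12/55)·0.73333 + (14/55)·0.52174 + (11/55)·0.63158 = 0.6584

0.6584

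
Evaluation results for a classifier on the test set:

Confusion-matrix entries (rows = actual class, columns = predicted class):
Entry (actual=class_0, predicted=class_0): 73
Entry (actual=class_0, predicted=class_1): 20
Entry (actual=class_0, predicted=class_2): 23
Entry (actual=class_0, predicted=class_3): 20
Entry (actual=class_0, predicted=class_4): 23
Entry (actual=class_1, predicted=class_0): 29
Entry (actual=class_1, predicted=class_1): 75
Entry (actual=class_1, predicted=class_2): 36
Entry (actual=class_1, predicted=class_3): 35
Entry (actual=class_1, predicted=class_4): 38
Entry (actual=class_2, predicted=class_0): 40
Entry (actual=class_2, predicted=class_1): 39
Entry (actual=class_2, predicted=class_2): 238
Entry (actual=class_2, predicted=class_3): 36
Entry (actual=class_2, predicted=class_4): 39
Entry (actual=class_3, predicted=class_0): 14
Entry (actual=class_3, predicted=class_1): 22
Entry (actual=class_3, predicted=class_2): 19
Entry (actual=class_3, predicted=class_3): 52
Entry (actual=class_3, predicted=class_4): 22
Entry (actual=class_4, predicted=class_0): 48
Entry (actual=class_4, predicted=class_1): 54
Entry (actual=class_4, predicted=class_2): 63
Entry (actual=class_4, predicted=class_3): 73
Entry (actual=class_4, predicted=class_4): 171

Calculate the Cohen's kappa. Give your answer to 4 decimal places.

0.3174

Observed agreement pₒ = trace/N = 609/1302 = 0.46774
Expected agreement pₑ = Σ (rowᵢ·colᵢ)/N² = (159·204 + 213·210 + 392·379 + 129·216 + 409·293)/1302² = 0.22029
κ = (pₒ − pₑ)/(1 − pₑ) = (0.46774 − 0.22029)/(1 − 0.22029) = 0.3174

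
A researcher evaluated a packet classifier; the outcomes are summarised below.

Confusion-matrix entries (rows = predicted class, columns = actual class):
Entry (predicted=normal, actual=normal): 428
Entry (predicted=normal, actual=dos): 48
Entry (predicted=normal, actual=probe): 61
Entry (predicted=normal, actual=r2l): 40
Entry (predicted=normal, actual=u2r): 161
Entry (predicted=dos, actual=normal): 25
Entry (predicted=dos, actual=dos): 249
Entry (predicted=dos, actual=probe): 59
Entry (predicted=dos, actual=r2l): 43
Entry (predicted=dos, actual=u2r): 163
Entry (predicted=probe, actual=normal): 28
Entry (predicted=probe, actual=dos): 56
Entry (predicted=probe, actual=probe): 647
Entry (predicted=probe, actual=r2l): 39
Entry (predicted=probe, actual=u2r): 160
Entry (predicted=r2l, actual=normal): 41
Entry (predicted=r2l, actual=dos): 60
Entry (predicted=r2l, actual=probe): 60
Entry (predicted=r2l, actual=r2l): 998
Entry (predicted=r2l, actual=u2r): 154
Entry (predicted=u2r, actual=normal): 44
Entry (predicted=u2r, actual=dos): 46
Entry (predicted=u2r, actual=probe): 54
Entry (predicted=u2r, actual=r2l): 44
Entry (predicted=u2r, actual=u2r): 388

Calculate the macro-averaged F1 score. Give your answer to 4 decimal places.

0.6320

Per-class F1 score (2·TP/(2·TP+FP+FN)):
  normal: TP=428, FP=48+61+40+161=310, FN=25+28+41+44=138 → 856/1304 = 0.65644
  dos: TP=249, FP=25+59+43+163=290, FN=48+56+60+46=210 → 498/998 = 0.49900
  probe: TP=647, FP=28+56+39+160=283, FN=61+59+60+54=234 → 1294/1811 = 0.71452
  r2l: TP=998, FP=41+60+60+154=315, FN=40+43+39+44=166 → 1996/2477 = 0.80581
  u2r: TP=388, FP=44+46+54+44=188, FN=161+163+160+154=638 → 776/1602 = 0.48439
Macro-F1 score = mean = (0.65644 + 0.49900 + 0.71452 + 0.80581 + 0.48439) / 5 = 0.6320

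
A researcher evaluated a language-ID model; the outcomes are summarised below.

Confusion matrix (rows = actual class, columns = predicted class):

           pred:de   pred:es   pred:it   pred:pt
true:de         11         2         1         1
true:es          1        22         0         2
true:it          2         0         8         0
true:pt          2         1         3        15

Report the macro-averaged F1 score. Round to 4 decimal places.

0.7715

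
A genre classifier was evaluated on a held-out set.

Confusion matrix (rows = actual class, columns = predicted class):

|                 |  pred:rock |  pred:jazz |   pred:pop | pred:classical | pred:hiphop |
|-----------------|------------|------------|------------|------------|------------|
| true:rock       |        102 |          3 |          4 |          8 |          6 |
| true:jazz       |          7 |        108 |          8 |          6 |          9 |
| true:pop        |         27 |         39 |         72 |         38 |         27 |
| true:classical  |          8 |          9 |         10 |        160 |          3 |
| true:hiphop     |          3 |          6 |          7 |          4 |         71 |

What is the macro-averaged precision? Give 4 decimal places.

0.6828

Per-class precision (TP/(TP+FP)):
  rock: TP=102, FP=7+27+8+3=45 → 102/147 = 0.69388
  jazz: TP=108, FP=3+39+9+6=57 → 108/165 = 0.65455
  pop: TP=72, FP=4+8+10+7=29 → 72/101 = 0.71287
  classical: TP=160, FP=8+6+38+4=56 → 160/216 = 0.74074
  hiphop: TP=71, FP=6+9+27+3=45 → 71/116 = 0.61207
Macro-precision = mean = (0.69388 + 0.65455 + 0.71287 + 0.74074 + 0.61207) / 5 = 0.6828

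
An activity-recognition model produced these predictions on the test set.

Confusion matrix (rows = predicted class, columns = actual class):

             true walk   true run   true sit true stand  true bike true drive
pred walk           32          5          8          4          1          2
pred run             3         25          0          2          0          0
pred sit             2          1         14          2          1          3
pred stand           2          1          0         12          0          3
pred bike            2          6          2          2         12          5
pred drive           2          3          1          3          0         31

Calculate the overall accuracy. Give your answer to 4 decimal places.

Accuracy = trace / total = (32+25+14+12+12+31=126) / 192 = 126/192 = 0.6563

0.6563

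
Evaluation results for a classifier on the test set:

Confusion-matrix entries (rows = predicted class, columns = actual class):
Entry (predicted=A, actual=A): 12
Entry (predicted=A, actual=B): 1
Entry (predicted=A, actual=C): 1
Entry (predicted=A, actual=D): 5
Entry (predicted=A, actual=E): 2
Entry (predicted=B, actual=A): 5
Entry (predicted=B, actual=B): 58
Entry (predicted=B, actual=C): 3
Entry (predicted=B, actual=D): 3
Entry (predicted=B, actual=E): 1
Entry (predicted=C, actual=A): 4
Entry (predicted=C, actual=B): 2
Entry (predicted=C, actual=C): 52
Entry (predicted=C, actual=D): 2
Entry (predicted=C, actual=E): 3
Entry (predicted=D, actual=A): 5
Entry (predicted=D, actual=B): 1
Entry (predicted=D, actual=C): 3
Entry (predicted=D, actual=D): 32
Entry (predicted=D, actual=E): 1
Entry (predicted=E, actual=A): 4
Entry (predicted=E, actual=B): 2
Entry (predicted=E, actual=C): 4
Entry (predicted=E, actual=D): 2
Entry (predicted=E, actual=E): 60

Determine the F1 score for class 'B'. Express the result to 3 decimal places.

0.866

Take TP from the diagonal, FP from the rest of the 'B' prediction marginal, FN from the rest of the 'B' actual marginal.
F1 score = 2·TP/(2·TP+FP+FN).
B: TP=58, FP=5+3+3+1=12, FN=1+2+1+2=6 → 116/134 = 0.8657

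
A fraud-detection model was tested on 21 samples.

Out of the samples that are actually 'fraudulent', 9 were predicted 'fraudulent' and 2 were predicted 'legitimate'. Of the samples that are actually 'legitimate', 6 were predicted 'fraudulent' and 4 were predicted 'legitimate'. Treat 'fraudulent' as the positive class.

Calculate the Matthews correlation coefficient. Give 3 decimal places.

0.241

MCC = (TP·TN − FP·FN) / √((TP+FP)(TP+FN)(TN+FP)(TN+FN))
Numerator = 9·4 − 6·2 = 24
Denominator = √(15·11·10·6) = √9900 = 99.4987
MCC = 24 / 99.4987 = 0.241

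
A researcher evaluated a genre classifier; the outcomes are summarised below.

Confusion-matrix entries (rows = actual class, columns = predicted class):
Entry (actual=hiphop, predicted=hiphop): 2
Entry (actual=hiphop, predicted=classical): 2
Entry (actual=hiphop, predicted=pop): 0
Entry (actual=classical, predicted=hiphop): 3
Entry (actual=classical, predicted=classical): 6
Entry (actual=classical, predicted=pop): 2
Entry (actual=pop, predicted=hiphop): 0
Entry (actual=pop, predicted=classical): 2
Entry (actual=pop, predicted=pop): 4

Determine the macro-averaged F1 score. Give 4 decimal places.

0.5608

Per-class F1 score (2·TP/(2·TP+FP+FN)):
  hiphop: TP=2, FP=3+0=3, FN=2+0=2 → 4/9 = 0.44444
  classical: TP=6, FP=2+2=4, FN=3+2=5 → 12/21 = 0.57143
  pop: TP=4, FP=0+2=2, FN=0+2=2 → 8/12 = 0.66667
Macro-F1 score = mean = (0.44444 + 0.57143 + 0.66667) / 3 = 0.5608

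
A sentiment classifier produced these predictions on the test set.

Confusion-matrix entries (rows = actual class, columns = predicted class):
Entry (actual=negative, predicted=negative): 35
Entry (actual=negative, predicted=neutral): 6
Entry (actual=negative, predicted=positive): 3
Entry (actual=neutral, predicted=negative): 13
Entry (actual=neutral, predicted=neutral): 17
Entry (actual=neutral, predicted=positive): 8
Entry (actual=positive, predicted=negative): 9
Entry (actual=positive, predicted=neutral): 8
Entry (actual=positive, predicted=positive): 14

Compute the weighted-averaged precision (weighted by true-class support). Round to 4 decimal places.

Per-class precision (TP/(TP+FP)):
  negative: TP=35, FP=13+9=22 → 35/57 = 0.61404
  neutral: TP=17, FP=6+8=14 → 17/31 = 0.54839
  positive: TP=14, FP=3+8=11 → 14/25 = 0.56000
Weighted-precision = Σ (supportᵢ/N)·precisionᵢ with N=113: (44/113)·0.61404 + (38/113)·0.54839 + (31/113)·0.56000 = 0.5771

0.5771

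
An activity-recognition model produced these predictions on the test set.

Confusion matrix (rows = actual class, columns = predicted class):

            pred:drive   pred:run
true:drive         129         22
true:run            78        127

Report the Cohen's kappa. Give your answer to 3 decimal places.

Observed agreement pₒ = trace/N = 256/356 = 0.7191
Expected agreement pₑ = Σ (rowᵢ·colᵢ)/N² = (151·207 + 205·149)/356² = 0.4876
κ = (pₒ − pₑ)/(1 − pₑ) = (0.7191 − 0.4876)/(1 − 0.4876) = 0.452

0.452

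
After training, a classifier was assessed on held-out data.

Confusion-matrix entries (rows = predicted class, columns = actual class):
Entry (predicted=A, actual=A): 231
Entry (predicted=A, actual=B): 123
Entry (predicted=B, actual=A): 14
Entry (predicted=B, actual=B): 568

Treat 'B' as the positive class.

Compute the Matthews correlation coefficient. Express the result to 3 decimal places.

0.693

MCC = (TP·TN − FP·FN) / √((TP+FP)(TP+FN)(TN+FP)(TN+FN))
Numerator = 568·231 − 14·123 = 129486
Denominator = √(582·691·245·354) = √34879510260 = 186760.5693
MCC = 129486 / 186760.5693 = 0.693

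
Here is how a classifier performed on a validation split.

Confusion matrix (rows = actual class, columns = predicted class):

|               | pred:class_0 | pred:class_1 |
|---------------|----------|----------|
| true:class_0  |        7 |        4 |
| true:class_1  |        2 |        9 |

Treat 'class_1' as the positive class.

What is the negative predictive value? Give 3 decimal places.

NPV = TN/(TN+FN) = 7/(7+2) = 0.778

0.778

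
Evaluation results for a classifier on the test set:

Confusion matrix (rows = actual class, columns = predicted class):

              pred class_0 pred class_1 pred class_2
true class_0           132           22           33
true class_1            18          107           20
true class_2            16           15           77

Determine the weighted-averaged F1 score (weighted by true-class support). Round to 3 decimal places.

0.721

Per-class F1 score (2·TP/(2·TP+FP+FN)):
  class_0: TP=132, FP=18+16=34, FN=22+33=55 → 264/353 = 0.7479
  class_1: TP=107, FP=22+15=37, FN=18+20=38 → 214/289 = 0.7405
  class_2: TP=77, FP=33+20=53, FN=16+15=31 → 154/238 = 0.6471
Weighted-F1 score = Σ (supportᵢ/N)·F1 scoreᵢ with N=440: (187/440)·0.7479 + (145/440)·0.7405 + (108/440)·0.6471 = 0.721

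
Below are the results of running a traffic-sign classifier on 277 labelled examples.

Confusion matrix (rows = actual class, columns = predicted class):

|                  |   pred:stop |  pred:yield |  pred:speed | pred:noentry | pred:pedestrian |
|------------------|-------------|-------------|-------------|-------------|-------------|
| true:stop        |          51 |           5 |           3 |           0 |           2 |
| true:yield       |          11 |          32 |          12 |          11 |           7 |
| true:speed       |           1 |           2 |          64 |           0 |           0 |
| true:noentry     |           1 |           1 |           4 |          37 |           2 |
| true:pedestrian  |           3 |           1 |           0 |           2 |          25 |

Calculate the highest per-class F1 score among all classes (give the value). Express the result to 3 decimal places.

0.853

Per-class F1 score (2·TP/(2·TP+FP+FN)):
  stop: TP=51, FP=11+1+1+3=16, FN=5+3+0+2=10 → 102/128 = 0.7969
  yield: TP=32, FP=5+2+1+1=9, FN=11+12+11+7=41 → 64/114 = 0.5614
  speed: TP=64, FP=3+12+4+0=19, FN=1+2+0+0=3 → 128/150 = 0.8533
  noentry: TP=37, FP=0+11+0+2=13, FN=1+1+4+2=8 → 74/95 = 0.7789
  pedestrian: TP=25, FP=2+7+0+2=11, FN=3+1+0+2=6 → 50/67 = 0.7463
Highest is class 'speed' with F1 score = 0.853.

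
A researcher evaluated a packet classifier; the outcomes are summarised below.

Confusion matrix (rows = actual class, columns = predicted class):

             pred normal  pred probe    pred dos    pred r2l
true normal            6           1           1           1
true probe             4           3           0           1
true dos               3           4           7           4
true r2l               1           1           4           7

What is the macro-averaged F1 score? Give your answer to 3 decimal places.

Per-class F1 score (2·TP/(2·TP+FP+FN)):
  normal: TP=6, FP=4+3+1=8, FN=1+1+1=3 → 12/23 = 0.5217
  probe: TP=3, FP=1+4+1=6, FN=4+0+1=5 → 6/17 = 0.3529
  dos: TP=7, FP=1+0+4=5, FN=3+4+4=11 → 14/30 = 0.4667
  r2l: TP=7, FP=1+1+4=6, FN=1+1+4=6 → 14/26 = 0.5385
Macro-F1 score = mean = (0.5217 + 0.3529 + 0.4667 + 0.5385) / 4 = 0.470

0.470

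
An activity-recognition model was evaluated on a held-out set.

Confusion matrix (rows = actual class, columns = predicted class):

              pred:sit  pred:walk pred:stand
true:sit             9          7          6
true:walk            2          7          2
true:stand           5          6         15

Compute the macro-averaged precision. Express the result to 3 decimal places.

Per-class precision (TP/(TP+FP)):
  sit: TP=9, FP=2+5=7 → 9/16 = 0.5625
  walk: TP=7, FP=7+6=13 → 7/20 = 0.3500
  stand: TP=15, FP=6+2=8 → 15/23 = 0.6522
Macro-precision = mean = (0.5625 + 0.3500 + 0.6522) / 3 = 0.522

0.522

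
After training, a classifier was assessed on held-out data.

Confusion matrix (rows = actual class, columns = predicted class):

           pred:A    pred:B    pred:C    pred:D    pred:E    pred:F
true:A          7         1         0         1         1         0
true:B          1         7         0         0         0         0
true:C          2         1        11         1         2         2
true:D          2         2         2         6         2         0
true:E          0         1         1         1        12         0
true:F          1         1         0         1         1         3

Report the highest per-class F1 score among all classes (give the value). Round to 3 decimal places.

0.727

Per-class F1 score (2·TP/(2·TP+FP+FN)):
  A: TP=7, FP=1+2+2+0+1=6, FN=1+0+1+1+0=3 → 14/23 = 0.6087
  B: TP=7, FP=1+1+2+1+1=6, FN=1+0+0+0+0=1 → 14/21 = 0.6667
  C: TP=11, FP=0+0+2+1+0=3, FN=2+1+1+2+2=8 → 22/33 = 0.6667
  D: TP=6, FP=1+0+1+1+1=4, FN=2+2+2+2+0=8 → 12/24 = 0.5000
  E: TP=12, FP=1+0+2+2+1=6, FN=0+1+1+1+0=3 → 24/33 = 0.7273
  F: TP=3, FP=0+0+2+0+0=2, FN=1+1+0+1+1=4 → 6/12 = 0.5000
Highest is class 'E' with F1 score = 0.727.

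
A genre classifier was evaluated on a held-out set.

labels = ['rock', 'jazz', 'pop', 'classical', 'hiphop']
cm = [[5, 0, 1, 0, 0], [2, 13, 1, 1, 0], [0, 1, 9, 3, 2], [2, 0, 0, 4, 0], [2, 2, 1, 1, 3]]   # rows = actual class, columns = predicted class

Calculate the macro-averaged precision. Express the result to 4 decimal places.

0.6123

Per-class precision (TP/(TP+FP)):
  rock: TP=5, FP=2+0+2+2=6 → 5/11 = 0.45455
  jazz: TP=13, FP=0+1+0+2=3 → 13/16 = 0.81250
  pop: TP=9, FP=1+1+0+1=3 → 9/12 = 0.75000
  classical: TP=4, FP=0+1+3+1=5 → 4/9 = 0.44444
  hiphop: TP=3, FP=0+0+2+0=2 → 3/5 = 0.60000
Macro-precision = mean = (0.45455 + 0.81250 + 0.75000 + 0.44444 + 0.60000) / 5 = 0.6123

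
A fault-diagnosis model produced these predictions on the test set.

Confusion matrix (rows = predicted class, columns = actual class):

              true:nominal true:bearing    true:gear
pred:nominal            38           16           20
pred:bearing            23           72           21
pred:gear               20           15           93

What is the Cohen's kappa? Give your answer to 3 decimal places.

0.446

Observed agreement pₒ = trace/N = 203/318 = 0.6384
Expected agreement pₑ = Σ (rowᵢ·colᵢ)/N² = (81·74 + 103·116 + 134·128)/318² = 0.3470
κ = (pₒ − pₑ)/(1 − pₑ) = (0.6384 − 0.3470)/(1 − 0.3470) = 0.446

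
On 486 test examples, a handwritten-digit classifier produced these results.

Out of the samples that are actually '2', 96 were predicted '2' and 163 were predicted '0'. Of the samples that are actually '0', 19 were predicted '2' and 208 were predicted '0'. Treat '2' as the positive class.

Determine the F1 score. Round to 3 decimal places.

Precision = TP/(TP+FP) = 96/115 = 0.8348
Recall = TP/(TP+FN) = 96/259 = 0.3707
F1 = 2·TP/(2·TP+FP+FN) = 192/374 = 0.513

0.513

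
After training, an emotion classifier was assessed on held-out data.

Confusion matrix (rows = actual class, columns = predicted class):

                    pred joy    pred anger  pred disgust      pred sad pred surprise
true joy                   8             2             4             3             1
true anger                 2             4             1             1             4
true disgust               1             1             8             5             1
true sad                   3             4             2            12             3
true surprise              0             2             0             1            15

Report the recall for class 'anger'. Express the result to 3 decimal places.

0.333

Take TP from the diagonal, FP from the rest of the 'anger' prediction marginal, FN from the rest of the 'anger' actual marginal.
recall = TP/(TP+FN).
anger: TP=4, FN=2+1+1+4=8 → 4/12 = 0.3333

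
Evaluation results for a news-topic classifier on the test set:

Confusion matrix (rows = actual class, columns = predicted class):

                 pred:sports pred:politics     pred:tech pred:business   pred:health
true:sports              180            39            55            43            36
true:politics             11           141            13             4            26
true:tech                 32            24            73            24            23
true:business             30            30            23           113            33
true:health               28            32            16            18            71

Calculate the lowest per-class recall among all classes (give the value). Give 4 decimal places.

0.4148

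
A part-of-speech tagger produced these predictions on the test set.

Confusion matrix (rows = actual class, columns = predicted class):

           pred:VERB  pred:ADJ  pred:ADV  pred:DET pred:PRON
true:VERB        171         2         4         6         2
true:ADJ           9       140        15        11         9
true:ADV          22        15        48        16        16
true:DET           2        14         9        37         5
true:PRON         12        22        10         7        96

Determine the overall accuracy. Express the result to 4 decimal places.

Accuracy = trace / total = (171+140+48+37+96=492) / 700 = 492/700 = 0.7029

0.7029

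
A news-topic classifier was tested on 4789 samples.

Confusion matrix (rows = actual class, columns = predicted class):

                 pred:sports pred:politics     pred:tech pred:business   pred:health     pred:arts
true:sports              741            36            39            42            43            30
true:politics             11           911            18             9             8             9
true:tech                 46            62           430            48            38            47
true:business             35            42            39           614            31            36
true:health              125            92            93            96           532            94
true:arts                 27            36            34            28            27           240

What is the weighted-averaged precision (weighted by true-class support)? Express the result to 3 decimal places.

0.728

Per-class precision (TP/(TP+FP)):
  sports: TP=741, FP=11+46+35+125+27=244 → 741/985 = 0.7523
  politics: TP=911, FP=36+62+42+92+36=268 → 911/1179 = 0.7727
  tech: TP=430, FP=39+18+39+93+34=223 → 430/653 = 0.6585
  business: TP=614, FP=42+9+48+96+28=223 → 614/837 = 0.7336
  health: TP=532, FP=43+8+38+31+27=147 → 532/679 = 0.7835
  arts: TP=240, FP=30+9+47+36+94=216 → 240/456 = 0.5263
Weighted-precision = Σ (supportᵢ/N)·precisionᵢ with N=4789: (931/4789)·0.7523 + (966/4789)·0.7727 + (671/4789)·0.6585 + (797/4789)·0.7336 + (1032/4789)·0.7835 + (392/4789)·0.5263 = 0.728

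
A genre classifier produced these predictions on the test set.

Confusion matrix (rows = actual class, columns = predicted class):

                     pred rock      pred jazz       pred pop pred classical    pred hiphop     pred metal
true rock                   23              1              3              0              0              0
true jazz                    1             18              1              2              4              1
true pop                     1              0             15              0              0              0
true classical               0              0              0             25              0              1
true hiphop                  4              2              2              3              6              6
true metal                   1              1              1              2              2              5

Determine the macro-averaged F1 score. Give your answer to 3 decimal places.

Per-class F1 score (2·TP/(2·TP+FP+FN)):
  rock: TP=23, FP=1+1+0+4+1=7, FN=1+3+0+0+0=4 → 46/57 = 0.8070
  jazz: TP=18, FP=1+0+0+2+1=4, FN=1+1+2+4+1=9 → 36/49 = 0.7347
  pop: TP=15, FP=3+1+0+2+1=7, FN=1+0+0+0+0=1 → 30/38 = 0.7895
  classical: TP=25, FP=0+2+0+3+2=7, FN=0+0+0+0+1=1 → 50/58 = 0.8621
  hiphop: TP=6, FP=0+4+0+0+2=6, FN=4+2+2+3+6=17 → 12/35 = 0.3429
  metal: TP=5, FP=0+1+0+1+6=8, FN=1+1+1+2+2=7 → 10/25 = 0.4000
Macro-F1 score = mean = (0.8070 + 0.7347 + 0.7895 + 0.8621 + 0.3429 + 0.4000) / 6 = 0.656

0.656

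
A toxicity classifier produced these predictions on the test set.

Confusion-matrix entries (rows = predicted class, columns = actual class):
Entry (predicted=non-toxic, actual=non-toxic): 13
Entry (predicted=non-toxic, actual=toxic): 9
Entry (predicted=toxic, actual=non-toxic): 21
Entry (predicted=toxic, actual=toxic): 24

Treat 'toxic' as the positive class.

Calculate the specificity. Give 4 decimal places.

Specificity = TN/(TN+FP) = 13/(13+21) = 0.3824

0.3824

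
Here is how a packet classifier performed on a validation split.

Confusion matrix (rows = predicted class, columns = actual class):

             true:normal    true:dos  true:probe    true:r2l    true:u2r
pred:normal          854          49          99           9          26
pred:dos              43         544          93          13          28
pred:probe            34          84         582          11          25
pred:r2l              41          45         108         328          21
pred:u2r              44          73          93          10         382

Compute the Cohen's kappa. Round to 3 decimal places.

Observed agreement pₒ = trace/N = 2690/3639 = 0.7392
Expected agreement pₑ = Σ (rowᵢ·colᵢ)/N² = (1016·1037 + 795·721 + 975·736 + 371·543 + 482·602)/3639² = 0.2142
κ = (pₒ − pₑ)/(1 − pₑ) = (0.7392 − 0.2142)/(1 − 0.2142) = 0.668

0.668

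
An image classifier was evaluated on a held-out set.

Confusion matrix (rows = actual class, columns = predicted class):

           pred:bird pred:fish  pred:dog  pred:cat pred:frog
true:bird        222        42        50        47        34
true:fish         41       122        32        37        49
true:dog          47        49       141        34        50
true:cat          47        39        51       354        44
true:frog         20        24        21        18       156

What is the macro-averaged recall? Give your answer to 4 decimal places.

0.5500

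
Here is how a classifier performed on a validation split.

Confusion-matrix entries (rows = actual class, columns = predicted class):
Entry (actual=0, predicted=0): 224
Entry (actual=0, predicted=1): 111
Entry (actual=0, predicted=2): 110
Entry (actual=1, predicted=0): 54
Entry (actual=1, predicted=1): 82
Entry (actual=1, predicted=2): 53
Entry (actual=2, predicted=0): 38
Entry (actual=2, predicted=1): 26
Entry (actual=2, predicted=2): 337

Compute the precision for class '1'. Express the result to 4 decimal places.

One-vs-rest for '1': TP = diagonal; FP = other classes predicted '1'; FN = '1' predicted as other.
precision = TP/(TP+FP).
1: TP=82, FP=111+26=137 → 82/219 = 0.37443

0.3744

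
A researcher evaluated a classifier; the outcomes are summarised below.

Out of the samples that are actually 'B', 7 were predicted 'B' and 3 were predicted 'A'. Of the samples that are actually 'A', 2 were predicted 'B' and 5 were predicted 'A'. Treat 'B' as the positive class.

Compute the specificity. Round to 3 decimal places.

0.714

Specificity = TN/(TN+FP) = 5/(5+2) = 0.714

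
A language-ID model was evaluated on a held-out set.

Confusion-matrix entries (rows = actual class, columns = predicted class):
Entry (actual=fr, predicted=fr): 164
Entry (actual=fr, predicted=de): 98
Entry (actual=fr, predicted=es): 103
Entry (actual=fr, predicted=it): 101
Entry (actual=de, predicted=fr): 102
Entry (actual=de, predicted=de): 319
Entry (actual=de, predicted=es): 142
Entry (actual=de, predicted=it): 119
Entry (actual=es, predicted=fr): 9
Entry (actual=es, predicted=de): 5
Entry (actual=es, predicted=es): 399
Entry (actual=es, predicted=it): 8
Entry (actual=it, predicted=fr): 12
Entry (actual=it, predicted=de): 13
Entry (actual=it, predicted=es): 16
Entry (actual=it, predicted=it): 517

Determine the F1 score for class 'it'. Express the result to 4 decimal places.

0.7936

F1 score = 2·TP/(2·TP+FP+FN).
it: TP=517, FP=101+119+8=228, FN=12+13+16=41 → 1034/1303 = 0.79355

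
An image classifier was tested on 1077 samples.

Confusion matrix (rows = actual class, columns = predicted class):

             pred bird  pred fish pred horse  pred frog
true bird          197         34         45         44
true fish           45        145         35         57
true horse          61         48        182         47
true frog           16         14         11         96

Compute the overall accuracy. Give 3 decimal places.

Accuracy = trace / total = (197+145+182+96=620) / 1077 = 620/1077 = 0.576

0.576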